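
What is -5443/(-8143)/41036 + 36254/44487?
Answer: 12114739132333/14865604556076 ≈ 0.81495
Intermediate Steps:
-5443/(-8143)/41036 + 36254/44487 = -5443*(-1/8143)*(1/41036) + 36254*(1/44487) = (5443/8143)*(1/41036) + 36254/44487 = 5443/334156148 + 36254/44487 = 12114739132333/14865604556076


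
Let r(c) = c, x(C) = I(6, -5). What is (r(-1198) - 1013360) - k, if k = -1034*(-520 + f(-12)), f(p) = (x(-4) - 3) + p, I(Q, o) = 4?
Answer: -1563612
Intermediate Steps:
x(C) = 4
f(p) = 1 + p (f(p) = (4 - 3) + p = 1 + p)
k = 549054 (k = -1034*(-520 + (1 - 12)) = -1034*(-520 - 11) = -1034*(-531) = 549054)
(r(-1198) - 1013360) - k = (-1198 - 1013360) - 1*549054 = -1014558 - 549054 = -1563612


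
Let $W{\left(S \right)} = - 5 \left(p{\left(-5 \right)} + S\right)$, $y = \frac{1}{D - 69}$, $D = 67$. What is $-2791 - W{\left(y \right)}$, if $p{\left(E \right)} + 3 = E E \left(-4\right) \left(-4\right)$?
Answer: $- \frac{1617}{2} \approx -808.5$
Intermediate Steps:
$p{\left(E \right)} = -3 + 16 E^{2}$ ($p{\left(E \right)} = -3 + E E \left(-4\right) \left(-4\right) = -3 + E^{2} \left(-4\right) \left(-4\right) = -3 + - 4 E^{2} \left(-4\right) = -3 + 16 E^{2}$)
$y = - \frac{1}{2}$ ($y = \frac{1}{67 - 69} = \frac{1}{-2} = - \frac{1}{2} \approx -0.5$)
$W{\left(S \right)} = -1985 - 5 S$ ($W{\left(S \right)} = - 5 \left(\left(-3 + 16 \left(-5\right)^{2}\right) + S\right) = - 5 \left(\left(-3 + 16 \cdot 25\right) + S\right) = - 5 \left(\left(-3 + 400\right) + S\right) = - 5 \left(397 + S\right) = -1985 - 5 S$)
$-2791 - W{\left(y \right)} = -2791 - \left(-1985 - - \frac{5}{2}\right) = -2791 - \left(-1985 + \frac{5}{2}\right) = -2791 - - \frac{3965}{2} = -2791 + \frac{3965}{2} = - \frac{1617}{2}$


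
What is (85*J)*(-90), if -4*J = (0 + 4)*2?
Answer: 15300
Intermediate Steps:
J = -2 (J = -(0 + 4)*2/4 = -2 ≈ -2.0000)
(85*J)*(-90) = (85*(-2))*(-90) = -170*(-90) = 15300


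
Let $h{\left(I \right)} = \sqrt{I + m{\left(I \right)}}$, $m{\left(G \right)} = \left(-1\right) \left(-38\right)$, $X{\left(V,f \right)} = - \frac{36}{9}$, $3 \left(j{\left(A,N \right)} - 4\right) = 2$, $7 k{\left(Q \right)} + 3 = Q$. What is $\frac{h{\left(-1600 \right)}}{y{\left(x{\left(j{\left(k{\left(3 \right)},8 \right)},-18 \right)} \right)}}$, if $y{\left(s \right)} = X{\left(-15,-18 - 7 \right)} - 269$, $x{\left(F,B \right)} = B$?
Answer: $- \frac{i \sqrt{1562}}{273} \approx - 0.14477 i$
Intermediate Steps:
$k{\left(Q \right)} = - \frac{3}{7} + \frac{Q}{7}$
$j{\left(A,N \right)} = \frac{14}{3}$ ($j{\left(A,N \right)} = 4 + \frac{1}{3} \cdot 2 = 4 + \frac{2}{3} = \frac{14}{3}$)
$X{\left(V,f \right)} = -4$ ($X{\left(V,f \right)} = \left(-36\right) \frac{1}{9} = -4$)
$m{\left(G \right)} = 38$
$y{\left(s \right)} = -273$ ($y{\left(s \right)} = -4 - 269 = -273$)
$h{\left(I \right)} = \sqrt{38 + I}$ ($h{\left(I \right)} = \sqrt{I + 38} = \sqrt{38 + I}$)
$\frac{h{\left(-1600 \right)}}{y{\left(x{\left(j{\left(k{\left(3 \right)},8 \right)},-18 \right)} \right)}} = \frac{\sqrt{38 - 1600}}{-273} = \sqrt{-1562} \left(- \frac{1}{273}\right) = i \sqrt{1562} \left(- \frac{1}{273}\right) = - \frac{i \sqrt{1562}}{273}$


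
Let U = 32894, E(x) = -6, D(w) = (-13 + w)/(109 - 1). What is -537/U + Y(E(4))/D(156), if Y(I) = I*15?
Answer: -319806471/4703842 ≈ -67.988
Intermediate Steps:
D(w) = -13/108 + w/108 (D(w) = (-13 + w)/108 = (-13 + w)*(1/108) = -13/108 + w/108)
Y(I) = 15*I
-537/U + Y(E(4))/D(156) = -537/32894 + (15*(-6))/(-13/108 + (1/108)*156) = -537*1/32894 - 90/(-13/108 + 13/9) = -537/32894 - 90/143/108 = -537/32894 - 90*108/143 = -537/32894 - 9720/143 = -319806471/4703842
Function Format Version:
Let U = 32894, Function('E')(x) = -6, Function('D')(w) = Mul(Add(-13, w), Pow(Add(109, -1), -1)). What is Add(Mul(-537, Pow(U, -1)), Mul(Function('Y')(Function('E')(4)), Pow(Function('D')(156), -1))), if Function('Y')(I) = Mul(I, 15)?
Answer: Rational(-319806471, 4703842) ≈ -67.988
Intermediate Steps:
Function('D')(w) = Add(Rational(-13, 108), Mul(Rational(1, 108), w)) (Function('D')(w) = Mul(Add(-13, w), Pow(108, -1)) = Mul(Add(-13, w), Rational(1, 108)) = Add(Rational(-13, 108), Mul(Rational(1, 108), w)))
Function('Y')(I) = Mul(15, I)
Add(Mul(-537, Pow(U, -1)), Mul(Function('Y')(Function('E')(4)), Pow(Function('D')(156), -1))) = Add(Mul(-537, Pow(32894, -1)), Mul(Mul(15, -6), Pow(Add(Rational(-13, 108), Mul(Rational(1, 108), 156)), -1))) = Add(Mul(-537, Rational(1, 32894)), Mul(-90, Pow(Add(Rational(-13, 108), Rational(13, 9)), -1))) = Add(Rational(-537, 32894), Mul(-90, Pow(Rational(143, 108), -1))) = Add(Rational(-537, 32894), Mul(-90, Rational(108, 143))) = Add(Rational(-537, 32894), Rational(-9720, 143)) = Rational(-319806471, 4703842)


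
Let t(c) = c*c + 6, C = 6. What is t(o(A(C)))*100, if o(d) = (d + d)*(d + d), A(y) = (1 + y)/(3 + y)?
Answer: 7778200/6561 ≈ 1185.5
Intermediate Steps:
A(y) = (1 + y)/(3 + y)
o(d) = 4*d² (o(d) = (2*d)*(2*d) = 4*d²)
t(c) = 6 + c² (t(c) = c² + 6 = 6 + c²)
t(o(A(C)))*100 = (6 + (4*((1 + 6)/(3 + 6))²)²)*100 = (6 + (4*(7/9)²)²)*100 = (6 + (4*(49/81))²)*100 = (6 + (196/81)²)*100 = (6 + 38416/6561)*100 = (77782/6561)*100 = 7778200/6561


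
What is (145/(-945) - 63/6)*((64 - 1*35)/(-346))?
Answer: 116783/130788 ≈ 0.89292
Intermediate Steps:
(145/(-945) - 63/6)*((64 - 1*35)/(-346)) = (145*(-1/945) - 63*1/6)*((64 - 35)*(-1/346)) = (-29/189 - 21/2)*(29*(-1/346)) = -4027/378*(-29/346) = 116783/130788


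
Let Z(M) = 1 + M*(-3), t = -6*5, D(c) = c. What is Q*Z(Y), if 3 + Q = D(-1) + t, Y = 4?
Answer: 374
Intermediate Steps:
t = -30
Z(M) = 1 - 3*M
Q = -34 (Q = -3 + (-1 - 30) = -3 - 31 = -34)
Q*Z(Y) = -34*(1 - 3*4) = -34*(1 - 12) = -34*(-11) = 374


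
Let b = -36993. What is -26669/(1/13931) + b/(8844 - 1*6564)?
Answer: -14861034209/40 ≈ -3.7153e+8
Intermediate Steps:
-26669/(1/13931) + b/(8844 - 1*6564) = -26669/(1/13931) - 36993/(8844 - 1*6564) = -26669/1/13931 - 36993/(8844 - 6564) = -26669*13931 - 36993/2280 = -371525839 - 36993*1/2280 = -371525839 - 649/40 = -14861034209/40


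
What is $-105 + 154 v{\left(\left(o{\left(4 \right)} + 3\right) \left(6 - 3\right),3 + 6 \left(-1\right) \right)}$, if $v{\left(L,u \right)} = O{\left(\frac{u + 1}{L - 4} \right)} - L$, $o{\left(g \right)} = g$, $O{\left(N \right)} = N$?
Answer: $- \frac{57071}{17} \approx -3357.1$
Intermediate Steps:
$v{\left(L,u \right)} = - L + \frac{1 + u}{-4 + L}$ ($v{\left(L,u \right)} = \frac{u + 1}{L - 4} - L = \frac{1 + u}{-4 + L} - L = - L + \frac{1 + u}{-4 + L}$)
$-105 + 154 v{\left(\left(o{\left(4 \right)} + 3\right) \left(6 - 3\right),3 + 6 \left(-1\right) \right)} = -105 + 154 \frac{1 + \left(3 + 6 \left(-1\right)\right) - \left(4 + 3\right) \left(6 - 3\right) \left(-4 + \left(4 + 3\right) \left(6 - 3\right)\right)}{-4 + \left(4 + 3\right) \left(6 - 3\right)} = -105 + 154 \frac{1 + \left(3 - 6\right) - 7 \cdot 3 \left(-4 + 7 \cdot 3\right)}{-4 + 7 \cdot 3} = -105 + 154 \frac{1 - 3 - 21 \left(-4 + 21\right)}{-4 + 21} = -105 + 154 \frac{1 - 3 - 21 \cdot 17}{17} = -105 + 154 \frac{1 - 3 - 357}{17} = -105 + 154 \cdot \frac{1}{17} \left(-359\right) = -105 + 154 \left(- \frac{359}{17}\right) = -105 - \frac{55286}{17} = - \frac{57071}{17}$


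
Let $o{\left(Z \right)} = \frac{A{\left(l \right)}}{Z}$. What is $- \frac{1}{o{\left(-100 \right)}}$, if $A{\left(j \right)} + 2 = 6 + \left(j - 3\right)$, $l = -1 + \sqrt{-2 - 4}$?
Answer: $- \frac{50 i \sqrt{6}}{3} \approx - 40.825 i$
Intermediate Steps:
$l = -1 + i \sqrt{6}$ ($l = -1 + \sqrt{-6} = -1 + i \sqrt{6} \approx -1.0 + 2.4495 i$)
$A{\left(j \right)} = 1 + j$ ($A{\left(j \right)} = -2 + \left(6 + \left(j - 3\right)\right) = -2 + \left(6 + \left(-3 + j\right)\right) = -2 + \left(3 + j\right) = 1 + j$)
$o{\left(Z \right)} = \frac{i \sqrt{6}}{Z}$ ($o{\left(Z \right)} = \frac{1 - \left(1 - i \sqrt{6}\right)}{Z} = \frac{i \sqrt{6}}{Z}$)
$- \frac{1}{o{\left(-100 \right)}} = - \frac{1}{i \sqrt{6} \frac{1}{-100}} = - \frac{1}{i \sqrt{6} \left(- \frac{1}{100}\right)} = - \frac{1}{\left(- \frac{1}{100}\right) i \sqrt{6}} = - \frac{50 i \sqrt{6}}{3}$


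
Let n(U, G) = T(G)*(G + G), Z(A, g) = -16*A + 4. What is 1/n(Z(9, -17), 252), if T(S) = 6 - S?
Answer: -1/123984 ≈ -8.0656e-6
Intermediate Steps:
Z(A, g) = 4 - 16*A
n(U, G) = 2*G*(6 - G) (n(U, G) = (6 - G)*(G + G) = (6 - G)*(2*G) = 2*G*(6 - G))
1/n(Z(9, -17), 252) = 1/(2*252*(6 - 1*252)) = 1/(2*252*(6 - 252)) = 1/(2*252*(-246)) = 1/(-123984) = -1/123984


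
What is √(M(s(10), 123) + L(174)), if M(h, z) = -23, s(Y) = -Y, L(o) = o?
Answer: √151 ≈ 12.288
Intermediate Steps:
√(M(s(10), 123) + L(174)) = √(-23 + 174) = √151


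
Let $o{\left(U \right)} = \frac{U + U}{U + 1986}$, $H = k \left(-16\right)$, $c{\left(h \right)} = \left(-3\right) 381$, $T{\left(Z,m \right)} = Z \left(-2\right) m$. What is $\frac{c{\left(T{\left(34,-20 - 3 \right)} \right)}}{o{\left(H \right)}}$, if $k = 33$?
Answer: $\frac{277749}{176} \approx 1578.1$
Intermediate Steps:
$T{\left(Z,m \right)} = - 2 Z m$
$c{\left(h \right)} = -1143$
$H = -528$ ($H = 33 \left(-16\right) = -528$)
$o{\left(U \right)} = \frac{2 U}{1986 + U}$
$\frac{c{\left(T{\left(34,-20 - 3 \right)} \right)}}{o{\left(H \right)}} = - \frac{1143}{2 \left(-528\right) \frac{1}{1986 - 528}} = - \frac{1143}{2 \left(-528\right) \frac{1}{1458}} = - \frac{1143}{- \frac{176}{243}} = \left(-1143\right) \left(- \frac{243}{176}\right) = \frac{277749}{176}$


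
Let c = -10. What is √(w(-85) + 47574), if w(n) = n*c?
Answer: 2*√12106 ≈ 220.05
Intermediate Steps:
w(n) = -10*n (w(n) = n*(-10) = -10*n)
√(w(-85) + 47574) = √(-10*(-85) + 47574) = √(850 + 47574) = √48424 = 2*√12106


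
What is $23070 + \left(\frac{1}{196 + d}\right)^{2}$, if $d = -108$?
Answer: $\frac{178654081}{7744} \approx 23070.0$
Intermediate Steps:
$23070 + \left(\frac{1}{196 + d}\right)^{2} = 23070 + \left(\frac{1}{196 - 108}\right)^{2} = 23070 + \left(\frac{1}{88}\right)^{2} = 23070 + \frac{1}{7744} = \frac{178654081}{7744}$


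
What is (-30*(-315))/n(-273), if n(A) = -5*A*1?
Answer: 90/13 ≈ 6.9231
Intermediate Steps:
n(A) = -5*A
(-30*(-315))/n(-273) = (-30*(-315))/((-5*(-273))) = 9450/1365 = 9450*(1/1365) = 90/13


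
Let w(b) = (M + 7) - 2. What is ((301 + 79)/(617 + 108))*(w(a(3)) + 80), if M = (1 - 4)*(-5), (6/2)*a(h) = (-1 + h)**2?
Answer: 1520/29 ≈ 52.414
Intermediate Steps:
a(h) = (-1 + h)**2/3
M = 15 (M = -3*(-5) = 15)
w(b) = 20 (w(b) = (15 + 7) - 2 = 22 - 2 = 20)
((301 + 79)/(617 + 108))*(w(a(3)) + 80) = ((301 + 79)/(617 + 108))*(20 + 80) = (380/725)*100 = (380*(1/725))*100 = (76/145)*100 = 1520/29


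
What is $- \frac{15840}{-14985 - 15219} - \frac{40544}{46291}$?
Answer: $- \frac{1949768}{5548307} \approx -0.35142$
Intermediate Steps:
$- \frac{15840}{-14985 - 15219} - \frac{40544}{46291} = - \frac{15840}{-14985 - 15219} - \frac{5792}{6613} = - \frac{15840}{-30204} - \frac{5792}{6613} = \left(-15840\right) \left(- \frac{1}{30204}\right) - \frac{5792}{6613} = \frac{440}{839} - \frac{5792}{6613} = - \frac{1949768}{5548307}$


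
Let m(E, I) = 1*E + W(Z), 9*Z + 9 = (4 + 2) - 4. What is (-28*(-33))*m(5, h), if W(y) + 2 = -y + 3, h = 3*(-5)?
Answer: 18788/3 ≈ 6262.7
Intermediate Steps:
h = -15
Z = -7/9 (Z = -1 + ((4 + 2) - 4)/9 = -1 + (6 - 4)/9 = -1 + (⅑)*2 = -1 + 2/9 = -7/9 ≈ -0.77778)
W(y) = 1 - y (W(y) = -2 + (-y + 3) = -2 + (3 - y) = 1 - y)
m(E, I) = 16/9 + E (m(E, I) = 1*E + (1 - 1*(-7/9)) = E + (1 + 7/9) = E + 16/9 = 16/9 + E)
(-28*(-33))*m(5, h) = (-28*(-33))*(16/9 + 5) = 924*(61/9) = 18788/3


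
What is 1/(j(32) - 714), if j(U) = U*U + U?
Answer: 1/342 ≈ 0.0029240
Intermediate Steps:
j(U) = U + U² (j(U) = U² + U = U + U²)
1/(j(32) - 714) = 1/(32*(1 + 32) - 714) = 1/(32*33 - 714) = 1/(1056 - 714) = 1/342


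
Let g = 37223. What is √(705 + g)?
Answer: 2*√9482 ≈ 194.75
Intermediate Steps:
√(705 + g) = √(705 + 37223) = √37928 = 2*√9482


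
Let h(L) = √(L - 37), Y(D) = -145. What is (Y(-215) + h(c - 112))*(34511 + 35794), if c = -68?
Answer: -10194225 + 70305*I*√217 ≈ -1.0194e+7 + 1.0357e+6*I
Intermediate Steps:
h(L) = √(-37 + L)
(Y(-215) + h(c - 112))*(34511 + 35794) = (-145 + √(-37 + (-68 - 112)))*(34511 + 35794) = (-145 + √(-37 - 180))*70305 = (-145 + √(-217))*70305 = (-145 + I*√217)*70305 = -10194225 + 70305*I*√217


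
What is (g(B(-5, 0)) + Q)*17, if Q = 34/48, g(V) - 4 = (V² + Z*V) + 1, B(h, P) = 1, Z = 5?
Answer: 4777/24 ≈ 199.04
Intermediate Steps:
g(V) = 5 + V² + 5*V (g(V) = 4 + ((V² + 5*V) + 1) = 4 + (1 + V² + 5*V) = 5 + V² + 5*V)
Q = 17/24 (Q = 34*(1/48) = 17/24 ≈ 0.70833)
(g(B(-5, 0)) + Q)*17 = ((5 + 1² + 5*1) + 17/24)*17 = ((5 + 1 + 5) + 17/24)*17 = (11 + 17/24)*17 = (281/24)*17 = 4777/24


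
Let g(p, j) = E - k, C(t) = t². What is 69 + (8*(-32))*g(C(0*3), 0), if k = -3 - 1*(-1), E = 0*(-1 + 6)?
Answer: -443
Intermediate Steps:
E = 0 (E = 0*5 = 0)
k = -2 (k = -3 + 1 = -2)
g(p, j) = 2 (g(p, j) = 0 - 1*(-2) = 0 + 2 = 2)
69 + (8*(-32))*g(C(0*3), 0) = 69 + (8*(-32))*2 = 69 - 256*2 = 69 - 512 = -443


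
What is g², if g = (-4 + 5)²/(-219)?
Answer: 1/47961 ≈ 2.0850e-5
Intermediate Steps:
g = -1/219 (g = 1²*(-1/219) = 1*(-1/219) = -1/219 ≈ -0.0045662)
g² = (-1/219)² = 1/47961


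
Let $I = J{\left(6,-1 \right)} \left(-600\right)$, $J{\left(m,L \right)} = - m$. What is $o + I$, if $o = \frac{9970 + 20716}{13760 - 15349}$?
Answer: $\frac{5689714}{1589} \approx 3580.7$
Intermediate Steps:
$o = - \frac{30686}{1589}$ ($o = \frac{30686}{-1589} = 30686 \left(- \frac{1}{1589}\right) = - \frac{30686}{1589} \approx -19.312$)
$I = 3600$ ($I = \left(-1\right) 6 \left(-600\right) = \left(-6\right) \left(-600\right) = 3600$)
$o + I = - \frac{30686}{1589} + 3600 = \frac{5689714}{1589}$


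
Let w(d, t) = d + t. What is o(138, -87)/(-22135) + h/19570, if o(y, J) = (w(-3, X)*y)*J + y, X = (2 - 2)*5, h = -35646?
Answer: -7876827/2279905 ≈ -3.4549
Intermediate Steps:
X = 0 (X = 0*5 = 0)
o(y, J) = y - 3*J*y (o(y, J) = ((-3 + 0)*y)*J + y = (-3*y)*J + y = -3*J*y + y = y - 3*J*y)
o(138, -87)/(-22135) + h/19570 = (138*(1 - 3*(-87)))/(-22135) - 35646/19570 = (138*(1 + 261))*(-1/22135) - 35646*1/19570 = (138*262)*(-1/22135) - 17823/9785 = 36156*(-1/22135) - 17823/9785 = -36156/22135 - 17823/9785 = -7876827/2279905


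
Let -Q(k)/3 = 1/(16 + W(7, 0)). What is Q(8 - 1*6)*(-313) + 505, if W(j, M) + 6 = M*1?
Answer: 5989/10 ≈ 598.90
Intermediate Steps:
W(j, M) = -6 + M (W(j, M) = -6 + M*1 = -6 + M)
Q(k) = -3/10 (Q(k) = -3/(16 + (-6 + 0)) = -3/(16 - 6) = -3/10)
Q(8 - 1*6)*(-313) + 505 = -3/10*(-313) + 505 = 939/10 + 505 = 5989/10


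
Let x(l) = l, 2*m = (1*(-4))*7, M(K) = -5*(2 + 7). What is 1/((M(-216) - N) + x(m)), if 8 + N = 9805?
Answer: -1/9856 ≈ -0.00010146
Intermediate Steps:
M(K) = -45 (M(K) = -5*9 = -45)
N = 9797 (N = -8 + 9805 = 9797)
m = -14 (m = ((1*(-4))*7)/2 = (-4*7)/2 = (½)*(-28) = -14)
1/((M(-216) - N) + x(m)) = 1/((-45 - 1*9797) - 14) = 1/((-45 - 9797) - 14) = 1/(-9842 - 14) = 1/(-9856) = -1/9856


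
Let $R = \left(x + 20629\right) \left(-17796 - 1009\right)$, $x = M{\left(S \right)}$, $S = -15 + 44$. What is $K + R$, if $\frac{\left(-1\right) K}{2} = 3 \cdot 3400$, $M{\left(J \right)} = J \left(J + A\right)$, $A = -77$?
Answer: $-361772185$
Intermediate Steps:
$S = 29$
$M{\left(J \right)} = J \left(-77 + J\right)$ ($M{\left(J \right)} = J \left(J - 77\right) = J \left(-77 + J\right)$)
$x = -1392$ ($x = 29 \left(-77 + 29\right) = 29 \left(-48\right) = -1392$)
$K = -20400$ ($K = - 2 \cdot 3 \cdot 3400 = \left(-2\right) 10200 = -20400$)
$R = -361751785$ ($R = \left(-1392 + 20629\right) \left(-17796 - 1009\right) = 19237 \left(-18805\right) = -361751785$)
$K + R = -20400 - 361751785 = -361772185$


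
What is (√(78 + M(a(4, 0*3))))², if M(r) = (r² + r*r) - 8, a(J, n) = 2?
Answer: 78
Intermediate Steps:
M(r) = -8 + 2*r² (M(r) = (r² + r²) - 8 = 2*r² - 8 = -8 + 2*r²)
(√(78 + M(a(4, 0*3))))² = (√(78 + (-8 + 2*2²)))² = (√(78 + (-8 + 2*4)))² = (√(78 + (-8 + 8)))² = (√(78 + 0))² = (√78)² = 78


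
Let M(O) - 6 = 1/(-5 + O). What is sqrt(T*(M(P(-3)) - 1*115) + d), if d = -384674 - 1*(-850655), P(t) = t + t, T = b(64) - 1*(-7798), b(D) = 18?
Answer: 3*I*sqrt(5198611)/11 ≈ 621.83*I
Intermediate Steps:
T = 7816 (T = 18 - 1*(-7798) = 18 + 7798 = 7816)
P(t) = 2*t
M(O) = 6 + 1/(-5 + O)
d = 465981 (d = -384674 + 850655 = 465981)
sqrt(T*(M(P(-3)) - 1*115) + d) = sqrt(7816*((-29 + 6*(2*(-3)))/(-5 + 2*(-3)) - 1*115) + 465981) = sqrt(7816*((-29 + 6*(-6))/(-5 - 6) - 115) + 465981) = sqrt(7816*((-29 - 36)/(-11) - 115) + 465981) = sqrt(7816*(-1/11*(-65) - 115) + 465981) = sqrt(7816*(65/11 - 115) + 465981) = sqrt(7816*(-1200/11) + 465981) = sqrt(-9379200/11 + 465981) = sqrt(-4253409/11) = 3*I*sqrt(5198611)/11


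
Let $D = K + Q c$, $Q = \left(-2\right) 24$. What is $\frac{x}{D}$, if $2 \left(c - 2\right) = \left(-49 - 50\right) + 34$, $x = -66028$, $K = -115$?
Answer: $- \frac{66028}{1349} \approx -48.946$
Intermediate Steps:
$Q = -48$
$c = - \frac{61}{2}$ ($c = 2 + \frac{\left(-49 - 50\right) + 34}{2} = 2 + \frac{-99 + 34}{2} = 2 + \frac{1}{2} \left(-65\right) = 2 - \frac{65}{2} = - \frac{61}{2} \approx -30.5$)
$D = 1349$ ($D = -115 - -1464 = -115 + 1464 = 1349$)
$\frac{x}{D} = - \frac{66028}{1349}$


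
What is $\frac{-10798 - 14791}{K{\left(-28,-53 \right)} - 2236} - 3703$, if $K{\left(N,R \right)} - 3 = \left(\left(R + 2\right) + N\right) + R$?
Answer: $- \frac{8732006}{2365} \approx -3692.2$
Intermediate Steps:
$K{\left(N,R \right)} = 5 + N + 2 R$ ($K{\left(N,R \right)} = 3 + \left(\left(\left(R + 2\right) + N\right) + R\right) = 3 + \left(\left(\left(2 + R\right) + N\right) + R\right) = 3 + \left(\left(2 + N + R\right) + R\right) = 3 + \left(2 + N + 2 R\right) = 5 + N + 2 R$)
$\frac{-10798 - 14791}{K{\left(-28,-53 \right)} - 2236} - 3703 = \frac{-10798 - 14791}{\left(5 - 28 + 2 \left(-53\right)\right) - 2236} - 3703 = - \frac{25589}{\left(5 - 28 - 106\right) - 2236} - 3703 = - \frac{25589}{-129 - 2236} - 3703 = - \frac{25589}{-2365} - 3703 = \left(-25589\right) \left(- \frac{1}{2365}\right) - 3703 = \frac{25589}{2365} - 3703 = - \frac{8732006}{2365}$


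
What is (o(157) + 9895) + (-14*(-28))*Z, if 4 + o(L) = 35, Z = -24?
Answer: 518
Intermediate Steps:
o(L) = 31 (o(L) = -4 + 35 = 31)
(o(157) + 9895) + (-14*(-28))*Z = (31 + 9895) - 14*(-28)*(-24) = 9926 + 392*(-24) = 9926 - 9408 = 518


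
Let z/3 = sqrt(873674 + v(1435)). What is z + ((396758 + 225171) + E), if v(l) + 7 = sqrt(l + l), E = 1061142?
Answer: 1683071 + 3*sqrt(873667 + sqrt(2870)) ≈ 1.6859e+6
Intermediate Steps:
v(l) = -7 + sqrt(2)*sqrt(l) (v(l) = -7 + sqrt(l + l) = -7 + sqrt(2*l) = -7 + sqrt(2)*sqrt(l))
z = 3*sqrt(873667 + sqrt(2870)) (z = 3*sqrt(873674 + (-7 + sqrt(2)*sqrt(1435))) = 3*sqrt(873674 + (-7 + sqrt(2870))) = 3*sqrt(873667 + sqrt(2870)) ≈ 2804.2)
z + ((396758 + 225171) + E) = 3*sqrt(873667 + sqrt(2870)) + ((396758 + 225171) + 1061142) = 3*sqrt(873667 + sqrt(2870)) + (621929 + 1061142) = 3*sqrt(873667 + sqrt(2870)) + 1683071 = 1683071 + 3*sqrt(873667 + sqrt(2870))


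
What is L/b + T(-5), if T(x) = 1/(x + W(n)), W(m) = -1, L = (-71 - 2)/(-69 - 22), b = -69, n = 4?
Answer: -2239/12558 ≈ -0.17829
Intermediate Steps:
L = 73/91 (L = -73/(-91) = -73*(-1/91) = 73/91 ≈ 0.80220)
T(x) = 1/(-1 + x) (T(x) = 1/(x - 1) = 1/(-1 + x))
L/b + T(-5) = (73/91)/(-69) + 1/(-1 - 5) = -1/69*73/91 + 1/(-6) = -73/6279 - ⅙ = -2239/12558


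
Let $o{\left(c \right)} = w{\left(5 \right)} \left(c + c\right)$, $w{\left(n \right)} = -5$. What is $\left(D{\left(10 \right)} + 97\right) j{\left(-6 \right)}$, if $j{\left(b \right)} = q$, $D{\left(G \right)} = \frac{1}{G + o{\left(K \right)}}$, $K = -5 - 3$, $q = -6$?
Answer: $- \frac{8731}{15} \approx -582.07$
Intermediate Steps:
$K = -8$ ($K = -5 - 3 = -8$)
$o{\left(c \right)} = - 10 c$ ($o{\left(c \right)} = - 5 \left(c + c\right) = - 5 \cdot 2 c = - 10 c$)
$D{\left(G \right)} = \frac{1}{80 + G}$ ($D{\left(G \right)} = \frac{1}{G - -80} = \frac{1}{G + 80} = \frac{1}{80 + G}$)
$j{\left(b \right)} = -6$
$\left(D{\left(10 \right)} + 97\right) j{\left(-6 \right)} = \left(\frac{1}{80 + 10} + 97\right) \left(-6\right) = \left(\frac{1}{90} + 97\right) \left(-6\right) = \frac{8731}{90} \left(-6\right) = - \frac{8731}{15}$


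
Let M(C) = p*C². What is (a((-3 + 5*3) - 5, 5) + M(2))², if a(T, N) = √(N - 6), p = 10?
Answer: (40 + I)² ≈ 1599.0 + 80.0*I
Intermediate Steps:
a(T, N) = √(-6 + N)
M(C) = 10*C²
(a((-3 + 5*3) - 5, 5) + M(2))² = (√(-6 + 5) + 10*2²)² = (√(-1) + 10*4)² = (I + 40)² = (40 + I)²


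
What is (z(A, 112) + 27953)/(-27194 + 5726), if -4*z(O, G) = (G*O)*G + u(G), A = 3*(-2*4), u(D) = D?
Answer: -103189/21468 ≈ -4.8066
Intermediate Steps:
A = -24 (A = 3*(-8) = -24)
z(O, G) = -G/4 - O*G**2/4 (z(O, G) = -((G*O)*G + G)/4 = -(O*G**2 + G)/4 = -(G + O*G**2)/4 = -G/4 - O*G**2/4)
(z(A, 112) + 27953)/(-27194 + 5726) = ((1/4)*112*(-1 - 1*112*(-24)) + 27953)/(-27194 + 5726) = ((1/4)*112*(-1 + 2688) + 27953)/(-21468) = ((1/4)*112*2687 + 27953)*(-1/21468) = (75236 + 27953)*(-1/21468) = 103189*(-1/21468) = -103189/21468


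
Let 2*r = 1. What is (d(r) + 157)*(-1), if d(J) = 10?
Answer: -167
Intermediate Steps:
r = 1/2 (r = (1/2)*1 = 1/2 ≈ 0.50000)
(d(r) + 157)*(-1) = (10 + 157)*(-1) = 167*(-1) = -167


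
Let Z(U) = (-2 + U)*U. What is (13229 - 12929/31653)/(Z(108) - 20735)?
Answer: -418724608/293961411 ≈ -1.4244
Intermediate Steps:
Z(U) = U*(-2 + U)
(13229 - 12929/31653)/(Z(108) - 20735) = (13229 - 12929/31653)/(108*(-2 + 108) - 20735) = (13229 - 12929*1/31653)/(108*106 - 20735) = (13229 - 12929/31653)/(11448 - 20735) = (418724608/31653)/(-9287) = (418724608/31653)*(-1/9287) = -418724608/293961411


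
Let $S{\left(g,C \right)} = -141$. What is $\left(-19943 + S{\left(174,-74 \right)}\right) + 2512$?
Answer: $-17572$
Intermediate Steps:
$\left(-19943 + S{\left(174,-74 \right)}\right) + 2512 = \left(-19943 - 141\right) + 2512 = -20084 + 2512 = -17572$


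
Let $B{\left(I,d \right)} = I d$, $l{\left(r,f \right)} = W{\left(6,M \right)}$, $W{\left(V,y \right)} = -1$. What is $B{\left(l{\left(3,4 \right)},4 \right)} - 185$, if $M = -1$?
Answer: $-189$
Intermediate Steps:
$l{\left(r,f \right)} = -1$
$B{\left(l{\left(3,4 \right)},4 \right)} - 185 = \left(-1\right) 4 - 185 = -4 - 185 = -189$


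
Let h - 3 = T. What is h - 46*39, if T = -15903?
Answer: -17694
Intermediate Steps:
h = -15900 (h = 3 - 15903 = -15900)
h - 46*39 = -15900 - 46*39 = -15900 - 1*1794 = -15900 - 1794 = -17694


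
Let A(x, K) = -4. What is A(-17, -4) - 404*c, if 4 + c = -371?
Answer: 151496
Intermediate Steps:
c = -375 (c = -4 - 371 = -375)
A(-17, -4) - 404*c = -4 - 404*(-375) = -4 + 151500 = 151496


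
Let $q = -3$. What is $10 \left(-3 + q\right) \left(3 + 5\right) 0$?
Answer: $0$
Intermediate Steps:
$10 \left(-3 + q\right) \left(3 + 5\right) 0 = 10 \left(-3 - 3\right) \left(3 + 5\right) 0 = 10 \left(\left(-6\right) 8\right) 0 = 10 \left(-48\right) 0 = \left(-480\right) 0 = 0$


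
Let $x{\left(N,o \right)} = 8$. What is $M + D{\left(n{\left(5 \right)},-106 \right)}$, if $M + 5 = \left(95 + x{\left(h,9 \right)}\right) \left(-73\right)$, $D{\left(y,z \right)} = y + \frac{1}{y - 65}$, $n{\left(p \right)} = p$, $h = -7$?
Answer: $- \frac{451141}{60} \approx -7519.0$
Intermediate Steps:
$D{\left(y,z \right)} = y + \frac{1}{-65 + y}$
$M = -7524$ ($M = -5 + \left(95 + 8\right) \left(-73\right) = -5 + 103 \left(-73\right) = -5 - 7519 = -7524$)
$M + D{\left(n{\left(5 \right)},-106 \right)} = -7524 + \frac{1 + 5^{2} - 325}{-65 + 5} = -7524 + \frac{1 + 25 - 325}{-60} = -7524 - - \frac{299}{60} = -7524 + \frac{299}{60} = - \frac{451141}{60}$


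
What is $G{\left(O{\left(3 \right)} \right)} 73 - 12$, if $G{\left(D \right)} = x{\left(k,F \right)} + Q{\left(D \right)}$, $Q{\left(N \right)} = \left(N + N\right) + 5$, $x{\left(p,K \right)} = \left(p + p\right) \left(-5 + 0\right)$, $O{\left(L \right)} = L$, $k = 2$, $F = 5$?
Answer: $-669$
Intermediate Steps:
$x{\left(p,K \right)} = - 10 p$ ($x{\left(p,K \right)} = 2 p \left(-5\right) = - 10 p$)
$Q{\left(N \right)} = 5 + 2 N$ ($Q{\left(N \right)} = 2 N + 5 = 5 + 2 N$)
$G{\left(D \right)} = -15 + 2 D$ ($G{\left(D \right)} = \left(-10\right) 2 + \left(5 + 2 D\right) = -20 + \left(5 + 2 D\right) = -15 + 2 D$)
$G{\left(O{\left(3 \right)} \right)} 73 - 12 = \left(-15 + 2 \cdot 3\right) 73 - 12 = \left(-15 + 6\right) 73 - 12 = \left(-9\right) 73 - 12 = -657 - 12 = -669$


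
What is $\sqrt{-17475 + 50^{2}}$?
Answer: $5 i \sqrt{599} \approx 122.37 i$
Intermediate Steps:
$\sqrt{-17475 + 50^{2}} = \sqrt{-17475 + 2500} = \sqrt{-14975} = 5 i \sqrt{599}$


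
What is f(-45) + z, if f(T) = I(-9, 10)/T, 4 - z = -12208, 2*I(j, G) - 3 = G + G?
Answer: 1099057/90 ≈ 12212.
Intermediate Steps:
I(j, G) = 3/2 + G (I(j, G) = 3/2 + (G + G)/2 = 3/2 + (2*G)/2 = 3/2 + G)
z = 12212 (z = 4 - 1*(-12208) = 4 + 12208 = 12212)
f(T) = 23/(2*T) (f(T) = (3/2 + 10)/T = 23/(2*T))
f(-45) + z = (23/2)/(-45) + 12212 = (23/2)*(-1/45) + 12212 = -23/90 + 12212 = 1099057/90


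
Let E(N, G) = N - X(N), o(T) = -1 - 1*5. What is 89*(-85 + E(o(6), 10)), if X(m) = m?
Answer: -7565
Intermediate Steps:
o(T) = -6 (o(T) = -1 - 5 = -6)
E(N, G) = 0 (E(N, G) = N - N = 0)
89*(-85 + E(o(6), 10)) = 89*(-85 + 0) = 89*(-85) = -7565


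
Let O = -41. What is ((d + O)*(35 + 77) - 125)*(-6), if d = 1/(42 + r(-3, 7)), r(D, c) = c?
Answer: 198018/7 ≈ 28288.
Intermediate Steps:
d = 1/49 (d = 1/(42 + 7) = 1/49 ≈ 0.020408)
((d + O)*(35 + 77) - 125)*(-6) = ((1/49 - 41)*(35 + 77) - 125)*(-6) = (-2008/49*112 - 125)*(-6) = (-32128/7 - 125)*(-6) = -33003/7*(-6) = 198018/7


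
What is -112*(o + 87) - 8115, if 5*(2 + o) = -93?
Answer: -77759/5 ≈ -15552.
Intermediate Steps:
o = -103/5 (o = -2 + (1/5)*(-93) = -2 - 93/5 = -103/5 ≈ -20.600)
-112*(o + 87) - 8115 = -112*(-103/5 + 87) - 8115 = -112*332/5 - 8115 = -37184/5 - 8115 = -77759/5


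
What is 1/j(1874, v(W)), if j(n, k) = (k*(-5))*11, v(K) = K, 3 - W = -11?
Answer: -1/770 ≈ -0.0012987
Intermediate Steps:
W = 14 (W = 3 - 1*(-11) = 3 + 11 = 14)
j(n, k) = -55*k (j(n, k) = -5*k*11 = -55*k)
1/j(1874, v(W)) = 1/(-55*14) = 1/(-770) = -1/770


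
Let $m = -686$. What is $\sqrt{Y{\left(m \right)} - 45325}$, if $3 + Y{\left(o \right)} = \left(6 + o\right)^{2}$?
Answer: $4 \sqrt{26067} \approx 645.81$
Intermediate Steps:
$Y{\left(o \right)} = -3 + \left(6 + o\right)^{2}$
$\sqrt{Y{\left(m \right)} - 45325} = \sqrt{\left(-3 + \left(6 - 686\right)^{2}\right) - 45325} = \sqrt{\left(-3 + \left(-680\right)^{2}\right) - 45325} = \sqrt{\left(-3 + 462400\right) - 45325} = \sqrt{462397 - 45325} = \sqrt{417072} = 4 \sqrt{26067}$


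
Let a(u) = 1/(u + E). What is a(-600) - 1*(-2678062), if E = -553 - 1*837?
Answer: 5329343379/1990 ≈ 2.6781e+6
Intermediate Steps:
E = -1390 (E = -553 - 837 = -1390)
a(u) = 1/(-1390 + u) (a(u) = 1/(u - 1390) = 1/(-1390 + u))
a(-600) - 1*(-2678062) = 1/(-1390 - 600) - 1*(-2678062) = 1/(-1990) + 2678062 = -1/1990 + 2678062 = 5329343379/1990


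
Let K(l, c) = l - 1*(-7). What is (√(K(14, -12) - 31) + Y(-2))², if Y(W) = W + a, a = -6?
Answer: (8 - I*√10)² ≈ 54.0 - 50.596*I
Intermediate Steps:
K(l, c) = 7 + l (K(l, c) = l + 7 = 7 + l)
Y(W) = -6 + W (Y(W) = W - 6 = -6 + W)
(√(K(14, -12) - 31) + Y(-2))² = (√((7 + 14) - 31) + (-6 - 2))² = (√(21 - 31) - 8)² = (√(-10) - 8)² = (I*√10 - 8)² = (-8 + I*√10)²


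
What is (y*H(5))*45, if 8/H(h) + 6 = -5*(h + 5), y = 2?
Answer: -90/7 ≈ -12.857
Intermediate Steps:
H(h) = 8/(-31 - 5*h) (H(h) = 8/(-6 - 5*(h + 5)) = 8/(-6 - 5*(5 + h)) = 8/(-6 + (-25 - 5*h)) = 8/(-31 - 5*h))
(y*H(5))*45 = (2*(-8/(31 + 5*5)))*45 = (2*(-8/(31 + 25)))*45 = (2*(-8/56))*45 = (2*(-8*1/56))*45 = (2*(-⅐))*45 = -2/7*45 = -90/7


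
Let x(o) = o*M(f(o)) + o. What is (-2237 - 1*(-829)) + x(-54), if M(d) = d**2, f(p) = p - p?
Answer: -1462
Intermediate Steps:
f(p) = 0
x(o) = o (x(o) = o*0**2 + o = o*0 + o = 0 + o = o)
(-2237 - 1*(-829)) + x(-54) = (-2237 - 1*(-829)) - 54 = (-2237 + 829) - 54 = -1408 - 54 = -1462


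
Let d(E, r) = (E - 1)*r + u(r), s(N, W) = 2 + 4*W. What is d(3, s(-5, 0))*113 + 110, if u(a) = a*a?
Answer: 1014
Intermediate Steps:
u(a) = a**2
d(E, r) = r**2 + r*(-1 + E) (d(E, r) = (E - 1)*r + r**2 = (-1 + E)*r + r**2 = r*(-1 + E) + r**2 = r**2 + r*(-1 + E))
d(3, s(-5, 0))*113 + 110 = ((2 + 4*0)*(-1 + 3 + (2 + 4*0)))*113 + 110 = ((2 + 0)*(-1 + 3 + (2 + 0)))*113 + 110 = (2*(-1 + 3 + 2))*113 + 110 = (2*4)*113 + 110 = 8*113 + 110 = 904 + 110 = 1014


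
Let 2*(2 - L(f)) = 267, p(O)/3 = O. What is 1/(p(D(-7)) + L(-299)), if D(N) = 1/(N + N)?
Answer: -7/922 ≈ -0.0075922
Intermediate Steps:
D(N) = 1/(2*N)
p(O) = 3*O
L(f) = -263/2 (L(f) = 2 - ½*267 = 2 - 267/2 = -263/2)
1/(p(D(-7)) + L(-299)) = 1/(3*((½)/(-7)) - 263/2) = 1/(3*((½)*(-⅐)) - 263/2) = 1/(3*(-1/14) - 263/2) = 1/(-3/14 - 263/2) = 1/(-922/7) = -7/922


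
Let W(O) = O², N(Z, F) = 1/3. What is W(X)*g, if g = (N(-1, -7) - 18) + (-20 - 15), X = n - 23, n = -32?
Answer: -477950/3 ≈ -1.5932e+5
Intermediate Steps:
N(Z, F) = ⅓
X = -55 (X = -32 - 23 = -55)
g = -158/3 (g = (⅓ - 18) + (-20 - 15) = -53/3 - 35 = -158/3 ≈ -52.667)
W(X)*g = (-55)²*(-158/3) = 3025*(-158/3) = -477950/3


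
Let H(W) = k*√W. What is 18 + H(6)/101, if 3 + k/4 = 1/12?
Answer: 18 - 35*√6/303 ≈ 17.717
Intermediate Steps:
k = -35/3 (k = -12 + 4/12 = -12 + 4*(1/12) = -12 + ⅓ = -35/3 ≈ -11.667)
H(W) = -35*√W/3
18 + H(6)/101 = 18 - 35*√6/3/101 = 18 - 35*√6/3*(1/101) = 18 - 35*√6/303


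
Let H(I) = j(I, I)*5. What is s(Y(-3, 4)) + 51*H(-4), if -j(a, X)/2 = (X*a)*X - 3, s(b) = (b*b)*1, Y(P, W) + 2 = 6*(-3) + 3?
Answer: 34459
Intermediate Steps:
Y(P, W) = -17 (Y(P, W) = -2 + (6*(-3) + 3) = -2 + (-18 + 3) = -2 - 15 = -17)
s(b) = b**2 (s(b) = b**2*1 = b**2)
j(a, X) = 6 - 2*a*X**2 (j(a, X) = -2*((X*a)*X - 3) = -2*(a*X**2 - 3) = -2*(-3 + a*X**2) = 6 - 2*a*X**2)
H(I) = 30 - 10*I**3 (H(I) = (6 - 2*I*I**2)*5 = (6 - 2*I**3)*5 = 30 - 10*I**3)
s(Y(-3, 4)) + 51*H(-4) = (-17)**2 + 51*(30 - 10*(-4)**3) = 289 + 51*(30 - 10*(-64)) = 289 + 51*(30 + 640) = 289 + 51*670 = 289 + 34170 = 34459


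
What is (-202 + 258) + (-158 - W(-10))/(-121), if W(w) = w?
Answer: 6924/121 ≈ 57.223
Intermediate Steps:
(-202 + 258) + (-158 - W(-10))/(-121) = (-202 + 258) + (-158 - 1*(-10))/(-121) = 56 + (-158 + 10)*(-1/121) = 56 - 148*(-1/121) = 56 + 148/121 = 6924/121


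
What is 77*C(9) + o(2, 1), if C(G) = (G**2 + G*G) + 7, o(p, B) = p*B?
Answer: 13015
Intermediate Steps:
o(p, B) = B*p
C(G) = 7 + 2*G**2 (C(G) = (G**2 + G**2) + 7 = 2*G**2 + 7 = 7 + 2*G**2)
77*C(9) + o(2, 1) = 77*(7 + 2*9**2) + 1*2 = 77*(7 + 2*81) + 2 = 77*(7 + 162) + 2 = 77*169 + 2 = 13013 + 2 = 13015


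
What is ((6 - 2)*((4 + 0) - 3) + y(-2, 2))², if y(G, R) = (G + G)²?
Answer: 400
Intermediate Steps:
y(G, R) = 4*G² (y(G, R) = (2*G)² = 4*G²)
((6 - 2)*((4 + 0) - 3) + y(-2, 2))² = ((6 - 2)*((4 + 0) - 3) + 4*(-2)²)² = (4*(4 - 3) + 4*4)² = (4*1 + 16)² = (4 + 16)² = 20² = 400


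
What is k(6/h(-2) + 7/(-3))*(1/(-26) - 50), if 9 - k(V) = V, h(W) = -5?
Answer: -122294/195 ≈ -627.15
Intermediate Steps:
k(V) = 9 - V
k(6/h(-2) + 7/(-3))*(1/(-26) - 50) = (9 - (6/(-5) + 7/(-3)))*(1/(-26) - 50) = (9 - (6*(-1/5) + 7*(-1/3)))*(1*(-1/26) - 50) = (9 - (-6/5 - 7/3))*(-1/26 - 50) = (9 - 1*(-53/15))*(-1301/26) = (9 + 53/15)*(-1301/26) = (188/15)*(-1301/26) = -122294/195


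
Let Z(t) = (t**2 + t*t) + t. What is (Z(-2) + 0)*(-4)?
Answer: -24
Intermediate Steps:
Z(t) = t + 2*t**2 (Z(t) = (t**2 + t**2) + t = 2*t**2 + t = t + 2*t**2)
(Z(-2) + 0)*(-4) = (-2*(1 + 2*(-2)) + 0)*(-4) = (-2*(1 - 4) + 0)*(-4) = (-2*(-3) + 0)*(-4) = (6 + 0)*(-4) = 6*(-4) = -24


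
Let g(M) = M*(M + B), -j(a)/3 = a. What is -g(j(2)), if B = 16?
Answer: 60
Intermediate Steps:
j(a) = -3*a
g(M) = M*(16 + M) (g(M) = M*(M + 16) = M*(16 + M))
-g(j(2)) = -(-3*2)*(16 - 3*2) = -(-6)*(16 - 6) = -(-6)*10 = -1*(-60) = 60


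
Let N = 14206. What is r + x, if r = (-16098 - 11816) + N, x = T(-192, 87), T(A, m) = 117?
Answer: -13591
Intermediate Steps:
x = 117
r = -13708 (r = (-16098 - 11816) + 14206 = -27914 + 14206 = -13708)
r + x = -13708 + 117 = -13591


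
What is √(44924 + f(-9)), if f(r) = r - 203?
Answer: 18*√138 ≈ 211.45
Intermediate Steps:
f(r) = -203 + r
√(44924 + f(-9)) = √(44924 + (-203 - 9)) = √(44924 - 212) = √44712 = 18*√138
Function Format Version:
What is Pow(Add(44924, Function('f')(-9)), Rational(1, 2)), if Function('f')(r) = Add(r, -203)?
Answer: Mul(18, Pow(138, Rational(1, 2))) ≈ 211.45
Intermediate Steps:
Function('f')(r) = Add(-203, r)
Pow(Add(44924, Function('f')(-9)), Rational(1, 2)) = Pow(Add(44924, Add(-203, -9)), Rational(1, 2)) = Pow(Add(44924, -212), Rational(1, 2)) = Pow(44712, Rational(1, 2)) = Mul(18, Pow(138, Rational(1, 2)))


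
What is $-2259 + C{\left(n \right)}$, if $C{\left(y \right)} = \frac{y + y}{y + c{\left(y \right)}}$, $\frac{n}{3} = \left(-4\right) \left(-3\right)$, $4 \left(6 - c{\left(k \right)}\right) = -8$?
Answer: $- \frac{24831}{11} \approx -2257.4$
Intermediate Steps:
$c{\left(k \right)} = 8$ ($c{\left(k \right)} = 6 - -2 = 6 + 2 = 8$)
$n = 36$ ($n = 3 \left(\left(-4\right) \left(-3\right)\right) = 3 \cdot 12 = 36$)
$C{\left(y \right)} = \frac{2 y}{8 + y}$ ($C{\left(y \right)} = \frac{y + y}{y + 8} = \frac{2 y}{8 + y}$)
$-2259 + C{\left(n \right)} = -2259 + 2 \cdot 36 \frac{1}{8 + 36} = -2259 + 2 \cdot 36 \cdot \frac{1}{44} = -2259 + \frac{18}{11} = - \frac{24831}{11}$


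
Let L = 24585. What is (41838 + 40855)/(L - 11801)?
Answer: 82693/12784 ≈ 6.4685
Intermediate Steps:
(41838 + 40855)/(L - 11801) = (41838 + 40855)/(24585 - 11801) = 82693/12784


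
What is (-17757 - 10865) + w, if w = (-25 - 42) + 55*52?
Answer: -25829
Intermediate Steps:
w = 2793 (w = -67 + 2860 = 2793)
(-17757 - 10865) + w = (-17757 - 10865) + 2793 = -28622 + 2793 = -25829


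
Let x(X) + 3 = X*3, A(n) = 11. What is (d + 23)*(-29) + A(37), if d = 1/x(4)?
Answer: -5933/9 ≈ -659.22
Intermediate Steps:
x(X) = -3 + 3*X (x(X) = -3 + X*3 = -3 + 3*X)
d = 1/9 (d = 1/(-3 + 3*4) = 1/(-3 + 12) = 1/9 ≈ 0.11111)
(d + 23)*(-29) + A(37) = (1/9 + 23)*(-29) + 11 = (208/9)*(-29) + 11 = -6032/9 + 11 = -5933/9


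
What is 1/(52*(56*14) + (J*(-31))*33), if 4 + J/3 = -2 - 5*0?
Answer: 1/59182 ≈ 1.6897e-5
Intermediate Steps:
J = -18 (J = -12 + 3*(-2 - 5*0) = -12 + 3*(-2 + 0) = -12 + 3*(-2) = -12 - 6 = -18)
1/(52*(56*14) + (J*(-31))*33) = 1/(52*(56*14) - 18*(-31)*33) = 1/(52*784 + 558*33) = 1/(40768 + 18414) = 1/59182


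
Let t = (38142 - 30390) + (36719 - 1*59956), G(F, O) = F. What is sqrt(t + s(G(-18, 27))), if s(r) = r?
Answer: I*sqrt(15503) ≈ 124.51*I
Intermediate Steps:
t = -15485 (t = 7752 + (36719 - 59956) = 7752 - 23237 = -15485)
sqrt(t + s(G(-18, 27))) = sqrt(-15485 - 18) = sqrt(-15503) = I*sqrt(15503)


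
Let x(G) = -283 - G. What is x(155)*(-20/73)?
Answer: 120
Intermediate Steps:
x(155)*(-20/73) = (-283 - 1*155)*(-20/73) = (-283 - 155)*(-20*1/73) = -438*(-20/73) = 120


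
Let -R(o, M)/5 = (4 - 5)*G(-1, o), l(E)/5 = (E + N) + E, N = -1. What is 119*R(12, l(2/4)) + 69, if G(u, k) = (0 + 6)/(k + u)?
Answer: 4329/11 ≈ 393.55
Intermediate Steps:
G(u, k) = 6/(k + u)
l(E) = -5 + 10*E (l(E) = 5*((E - 1) + E) = 5*((-1 + E) + E) = 5*(-1 + 2*E) = -5 + 10*E)
R(o, M) = 30/(-1 + o) (R(o, M) = -5*(4 - 5)*6/(o - 1) = -(-5)*6/(-1 + o) = -(-30)/(-1 + o) = 30/(-1 + o))
119*R(12, l(2/4)) + 69 = 119*(30/(-1 + 12)) + 69 = 119*(30/11) + 69 = 3570/11 + 69 = 4329/11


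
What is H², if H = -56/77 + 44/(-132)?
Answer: 1225/1089 ≈ 1.1249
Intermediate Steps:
H = -35/33 (H = -56*1/77 + 44*(-1/132) = -8/11 - ⅓ = -35/33 ≈ -1.0606)
H² = (-35/33)² = 1225/1089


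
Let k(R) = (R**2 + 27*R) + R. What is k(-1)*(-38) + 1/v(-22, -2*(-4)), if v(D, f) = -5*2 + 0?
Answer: 10259/10 ≈ 1025.9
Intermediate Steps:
v(D, f) = -10 (v(D, f) = -10 + 0 = -10)
k(R) = R**2 + 28*R
k(-1)*(-38) + 1/v(-22, -2*(-4)) = -(28 - 1)*(-38) + 1/(-10) = -1*27*(-38) - 1/10 = -27*(-38) - 1/10 = 1026 - 1/10 = 10259/10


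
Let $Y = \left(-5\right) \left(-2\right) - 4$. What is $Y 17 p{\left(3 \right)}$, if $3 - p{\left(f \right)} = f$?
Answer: $0$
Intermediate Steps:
$p{\left(f \right)} = 3 - f$
$Y = 6$ ($Y = 10 - 4 = 6$)
$Y 17 p{\left(3 \right)} = 6 \cdot 17 \left(3 - 3\right) = 102 \left(3 - 3\right) = 102 \cdot 0 = 0$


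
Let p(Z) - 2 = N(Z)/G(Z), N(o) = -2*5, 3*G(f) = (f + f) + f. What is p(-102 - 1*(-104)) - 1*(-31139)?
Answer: 31136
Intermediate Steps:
G(f) = f (G(f) = ((f + f) + f)/3 = (2*f + f)/3 = (3*f)/3 = f)
N(o) = -10
p(Z) = 2 - 10/Z
p(-102 - 1*(-104)) - 1*(-31139) = (2 - 10/(-102 - 1*(-104))) - 1*(-31139) = (2 - 10/(-102 + 104)) + 31139 = (2 - 10/2) + 31139 = (2 - 10*½) + 31139 = (2 - 5) + 31139 = -3 + 31139 = 31136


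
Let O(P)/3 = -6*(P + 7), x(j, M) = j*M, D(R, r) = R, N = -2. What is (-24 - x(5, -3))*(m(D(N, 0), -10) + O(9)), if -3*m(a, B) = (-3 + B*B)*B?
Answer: -318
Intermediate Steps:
x(j, M) = M*j
O(P) = -126 - 18*P (O(P) = 3*(-6*(P + 7)) = 3*(-6*(7 + P)) = 3*(-42 - 6*P) = -126 - 18*P)
m(a, B) = -B*(-3 + B**2)/3 (m(a, B) = -(-3 + B*B)*B/3 = -(-3 + B**2)*B/3 = -B*(-3 + B**2)/3)
(-24 - x(5, -3))*(m(D(N, 0), -10) + O(9)) = (-24 - (-3)*5)*((-10 - 1/3*(-10)**3) + (-126 - 18*9)) = (-24 - 1*(-15))*((-10 - 1/3*(-1000)) + (-126 - 162)) = (-24 + 15)*((-10 + 1000/3) - 288) = -9*(970/3 - 288) = -9*106/3 = -318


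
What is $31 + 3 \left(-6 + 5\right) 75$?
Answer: $-194$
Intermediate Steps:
$31 + 3 \left(-6 + 5\right) 75 = 31 + 3 \left(-1\right) 75 = 31 - 225 = -194$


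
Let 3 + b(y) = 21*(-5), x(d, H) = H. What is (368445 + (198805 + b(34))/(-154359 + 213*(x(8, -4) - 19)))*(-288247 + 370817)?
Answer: 2422505339940205/79629 ≈ 3.0422e+10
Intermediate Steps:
b(y) = -108 (b(y) = -3 + 21*(-5) = -3 - 105 = -108)
(368445 + (198805 + b(34))/(-154359 + 213*(x(8, -4) - 19)))*(-288247 + 370817) = (368445 + (198805 - 108)/(-154359 + 213*(-4 - 19)))*(-288247 + 370817) = (368445 + 198697/(-154359 + 213*(-23)))*82570 = (368445 + 198697/(-154359 - 4899))*82570 = (368445 + 198697/(-159258))*82570 = (368445 + 198697*(-1/159258))*82570 = (368445 - 198697/159258)*82570 = (58677615113/159258)*82570 = 2422505339940205/79629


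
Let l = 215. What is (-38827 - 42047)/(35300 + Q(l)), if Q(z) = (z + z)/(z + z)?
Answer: -26958/11767 ≈ -2.2910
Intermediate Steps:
Q(z) = 1 (Q(z) = (2*z)/((2*z)) = (2*z)*(1/(2*z)) = 1)
(-38827 - 42047)/(35300 + Q(l)) = (-38827 - 42047)/(35300 + 1) = -80874/35301 = -80874*1/35301 = -26958/11767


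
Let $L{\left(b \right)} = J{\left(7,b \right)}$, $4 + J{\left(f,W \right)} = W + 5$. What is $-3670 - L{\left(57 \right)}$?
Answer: $-3728$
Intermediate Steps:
$J{\left(f,W \right)} = 1 + W$ ($J{\left(f,W \right)} = -4 + \left(W + 5\right) = -4 + \left(5 + W\right) = 1 + W$)
$L{\left(b \right)} = 1 + b$
$-3670 - L{\left(57 \right)} = -3670 - \left(1 + 57\right) = -3670 - 58 = -3728$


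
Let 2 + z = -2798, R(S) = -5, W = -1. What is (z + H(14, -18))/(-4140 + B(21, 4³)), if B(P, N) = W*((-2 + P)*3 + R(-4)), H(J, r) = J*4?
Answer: 343/524 ≈ 0.65458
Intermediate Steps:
H(J, r) = 4*J
z = -2800 (z = -2 - 2798 = -2800)
B(P, N) = 11 - 3*P (B(P, N) = -((-2 + P)*3 - 5) = -((-6 + 3*P) - 5) = -(-11 + 3*P) = 11 - 3*P)
(z + H(14, -18))/(-4140 + B(21, 4³)) = (-2800 + 4*14)/(-4140 + (11 - 3*21)) = (-2800 + 56)/(-4140 + (11 - 63)) = -2744/(-4140 - 52) = -2744/(-4192) = -2744*(-1/4192) = 343/524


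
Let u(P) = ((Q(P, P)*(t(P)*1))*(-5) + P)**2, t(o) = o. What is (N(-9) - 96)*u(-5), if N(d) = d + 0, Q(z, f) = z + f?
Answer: -6827625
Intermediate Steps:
Q(z, f) = f + z
N(d) = d
u(P) = (P - 10*P**2)**2 (u(P) = (((P + P)*(P*1))*(-5) + P)**2 = (((2*P)*P)*(-5) + P)**2 = ((2*P**2)*(-5) + P)**2 = (-10*P**2 + P)**2 = (P - 10*P**2)**2)
(N(-9) - 96)*u(-5) = (-9 - 96)*((-5)**2*(-1 + 10*(-5))**2) = -2625*(-1 - 50)**2 = -2625*(-51)**2 = -2625*2601 = -105*65025 = -6827625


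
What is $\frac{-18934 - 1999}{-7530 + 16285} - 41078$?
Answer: $- \frac{359658823}{8755} \approx -41080.0$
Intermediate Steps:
$\frac{-18934 - 1999}{-7530 + 16285} - 41078 = - \frac{20933}{8755} - 41078 = - \frac{359658823}{8755}$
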